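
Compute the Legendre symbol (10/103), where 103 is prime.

-1

Pull out 2: since 103 ≡ 7 (mod 8), (2/103) = +1.
Reciprocity: 5 ≡ 1 and 103 ≡ 3 (mod 4), so (5/103) = +(103/5).
Reduce top mod 5: now compute (3/5).
Reciprocity: 3 ≡ 3 and 5 ≡ 1 (mod 4), so (3/5) = +(5/3).
Reduce top mod 3: now compute (2/3).
Pull out 2: since 3 ≡ 3 (mod 8), (2/3) = -1.
Reached (1/3) = 1. Collecting the sign flips along the way, the symbol is -1.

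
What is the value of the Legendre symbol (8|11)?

-1

Pull out 2^3: since 11 ≡ 3 (mod 8), (2/11) = -1, so (2/11)^3 = -1.
Reached (1/11) = 1. Collecting the sign flips along the way, the symbol is -1.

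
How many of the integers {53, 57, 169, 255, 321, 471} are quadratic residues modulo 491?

(53/491) = -1 → non-residue.
(57/491) = -1 → non-residue.
(169/491) = +1 → QR.
(255/491) = +1 → QR.
(321/491) = +1 → QR.
(471/491) = -1 → non-residue.
Total quadratic residues among the 6: 3.

3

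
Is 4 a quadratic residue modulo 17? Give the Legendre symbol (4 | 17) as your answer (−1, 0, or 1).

1

Pull out 2^2: since 17 ≡ 1 (mod 8), (2/17) = +1, so (2/17)^2 = +1.
Reached (1/17) = 1. Collecting the sign flips along the way, the symbol is +1.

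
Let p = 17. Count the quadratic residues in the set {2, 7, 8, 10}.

(2/17) = +1 → QR.
(7/17) = -1 → non-residue.
(8/17) = +1 → QR.
(10/17) = -1 → non-residue.
Total quadratic residues among the 4: 2.

2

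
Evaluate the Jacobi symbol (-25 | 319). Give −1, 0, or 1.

First reduce: -25 ≡ 294 (mod 319).
Pull out 2: since 319 ≡ 7 (mod 8), (2/319) = +1.
Reciprocity: 147 ≡ 3 and 319 ≡ 3 (mod 4), so (147/319) = −(319/147).
Reduce top mod 147: now compute (25/147).
Reciprocity: 25 ≡ 1 and 147 ≡ 3 (mod 4), so (25/147) = +(147/25).
Reduce top mod 25: now compute (22/25).
Pull out 2: since 25 ≡ 1 (mod 8), (2/25) = +1.
Reciprocity: 11 ≡ 3 and 25 ≡ 1 (mod 4), so (11/25) = +(25/11).
Reduce top mod 11: now compute (3/11).
Reciprocity: 3 ≡ 3 and 11 ≡ 3 (mod 4), so (3/11) = −(11/3).
Reduce top mod 3: now compute (2/3).
Pull out 2: since 3 ≡ 3 (mod 8), (2/3) = -1.
Reached (1/3) = 1. Collecting the sign flips along the way, the symbol is -1.

-1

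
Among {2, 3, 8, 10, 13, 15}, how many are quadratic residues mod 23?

(2/23) = +1 → QR.
(3/23) = +1 → QR.
(8/23) = +1 → QR.
(10/23) = -1 → non-residue.
(13/23) = +1 → QR.
(15/23) = -1 → non-residue.
Total quadratic residues among the 6: 4.

4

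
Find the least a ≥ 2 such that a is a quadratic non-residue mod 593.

3

(2/593) = +1, so 2 is a residue.
(3/593) = −1, so 3 is the smallest positive non-residue mod 593.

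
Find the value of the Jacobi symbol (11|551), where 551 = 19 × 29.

-1

Reciprocity: 11 ≡ 3 and 551 ≡ 3 (mod 4), so (11/551) = −(551/11).
Reduce top mod 11: now compute (1/11).
Reached (1/11) = 1. Collecting the sign flips along the way, the symbol is -1.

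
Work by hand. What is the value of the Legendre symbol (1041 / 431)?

1

First reduce: 1041 ≡ 179 (mod 431).
Reciprocity: 179 ≡ 3 and 431 ≡ 3 (mod 4), so (179/431) = −(431/179).
Reduce top mod 179: now compute (73/179).
Reciprocity: 73 ≡ 1 and 179 ≡ 3 (mod 4), so (73/179) = +(179/73).
Reduce top mod 73: now compute (33/73).
Reciprocity: 33 ≡ 1 and 73 ≡ 1 (mod 4), so (33/73) = +(73/33).
Reduce top mod 33: now compute (7/33).
Reciprocity: 7 ≡ 3 and 33 ≡ 1 (mod 4), so (7/33) = +(33/7).
Reduce top mod 7: now compute (5/7).
Reciprocity: 5 ≡ 1 and 7 ≡ 3 (mod 4), so (5/7) = +(7/5).
Reduce top mod 5: now compute (2/5).
Pull out 2: since 5 ≡ 5 (mod 8), (2/5) = -1.
Reached (1/5) = 1. Collecting the sign flips along the way, the symbol is +1.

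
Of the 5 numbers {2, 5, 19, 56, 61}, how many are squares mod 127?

(2/127) = +1 → QR.
(5/127) = -1 → non-residue.
(19/127) = +1 → QR.
(56/127) = -1 → non-residue.
(61/127) = +1 → QR.
Total quadratic residues among the 5: 3.

3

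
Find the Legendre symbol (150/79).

-1

First reduce: 150 ≡ 71 (mod 79).
Reciprocity: 71 ≡ 3 and 79 ≡ 3 (mod 4), so (71/79) = −(79/71).
Reduce top mod 71: now compute (8/71).
Pull out 2^3: since 71 ≡ 7 (mod 8), (2/71) = +1, so (2/71)^3 = +1.
Reached (1/71) = 1. Collecting the sign flips along the way, the symbol is -1.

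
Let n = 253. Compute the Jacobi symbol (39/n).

Reciprocity: 39 ≡ 3 and 253 ≡ 1 (mod 4), so (39/253) = +(253/39).
Reduce top mod 39: now compute (19/39).
Reciprocity: 19 ≡ 3 and 39 ≡ 3 (mod 4), so (19/39) = −(39/19).
Reduce top mod 19: now compute (1/19).
Reached (1/19) = 1. Collecting the sign flips along the way, the symbol is -1.

-1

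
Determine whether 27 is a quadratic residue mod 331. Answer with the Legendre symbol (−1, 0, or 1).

Reciprocity: 27 ≡ 3 and 331 ≡ 3 (mod 4), so (27/331) = −(331/27).
Reduce top mod 27: now compute (7/27).
Reciprocity: 7 ≡ 3 and 27 ≡ 3 (mod 4), so (7/27) = −(27/7).
Reduce top mod 7: now compute (6/7).
Pull out 2: since 7 ≡ 7 (mod 8), (2/7) = +1.
Reciprocity: 3 ≡ 3 and 7 ≡ 3 (mod 4), so (3/7) = −(7/3).
Reduce top mod 3: now compute (1/3).
Reached (1/3) = 1. Collecting the sign flips along the way, the symbol is -1.

-1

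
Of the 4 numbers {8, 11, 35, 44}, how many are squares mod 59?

(8/59) = -1 → non-residue.
(11/59) = -1 → non-residue.
(35/59) = +1 → QR.
(44/59) = -1 → non-residue.
Total quadratic residues among the 4: 1.

1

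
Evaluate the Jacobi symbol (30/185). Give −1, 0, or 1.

0

Pull out 2: since 185 ≡ 1 (mod 8), (2/185) = +1.
Reciprocity: 15 ≡ 3 and 185 ≡ 1 (mod 4), so (15/185) = +(185/15).
Reduce top mod 15: now compute (5/15).
Reciprocity: 5 ≡ 1 and 15 ≡ 3 (mod 4), so (5/15) = +(15/5).
Reduce top mod 5: now compute (0/5).
Top reduces to 0: gcd > 1, so the symbol is 0.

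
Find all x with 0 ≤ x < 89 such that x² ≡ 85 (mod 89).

89 ≡ 1 (mod 4), so we find a root by search.
Trying successive values, 21² = 441 ≡ 85 (mod 89). The other root is 89 − 21 = 68.

21, 68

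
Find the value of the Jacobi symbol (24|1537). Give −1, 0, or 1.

Pull out 2^3: since 1537 ≡ 1 (mod 8), (2/1537) = +1, so (2/1537)^3 = +1.
Reciprocity: 3 ≡ 3 and 1537 ≡ 1 (mod 4), so (3/1537) = +(1537/3).
Reduce top mod 3: now compute (1/3).
Reached (1/3) = 1. Collecting the sign flips along the way, the symbol is +1.

1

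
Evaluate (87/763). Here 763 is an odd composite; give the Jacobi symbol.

-1

Reciprocity: 87 ≡ 3 and 763 ≡ 3 (mod 4), so (87/763) = −(763/87).
Reduce top mod 87: now compute (67/87).
Reciprocity: 67 ≡ 3 and 87 ≡ 3 (mod 4), so (67/87) = −(87/67).
Reduce top mod 67: now compute (20/67).
Pull out 2^2: since 67 ≡ 3 (mod 8), (2/67) = -1, so (2/67)^2 = +1.
Reciprocity: 5 ≡ 1 and 67 ≡ 3 (mod 4), so (5/67) = +(67/5).
Reduce top mod 5: now compute (2/5).
Pull out 2: since 5 ≡ 5 (mod 8), (2/5) = -1.
Reached (1/5) = 1. Collecting the sign flips along the way, the symbol is -1.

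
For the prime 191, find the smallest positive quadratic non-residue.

(2/191) = +1, so 2 is a residue.
(3/191) = +1, so 3 is a residue.
(4/191) = +1, so 4 is a residue.
(5/191) = +1, so 5 is a residue.
(6/191) = +1, so 6 is a residue.
(7/191) = −1, so 7 is the smallest positive non-residue mod 191.

7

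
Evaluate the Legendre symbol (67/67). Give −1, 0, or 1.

First reduce: 67 ≡ 0 (mod 67).
Top reduces to 0: gcd > 1, so the symbol is 0.

0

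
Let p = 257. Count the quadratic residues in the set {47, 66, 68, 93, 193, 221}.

3

(47/257) = -1 → non-residue.
(66/257) = -1 → non-residue.
(68/257) = +1 → QR.
(93/257) = -1 → non-residue.
(193/257) = +1 → QR.
(221/257) = +1 → QR.
Total quadratic residues among the 6: 3.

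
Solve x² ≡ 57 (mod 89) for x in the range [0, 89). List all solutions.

18, 71

89 ≡ 1 (mod 4), so we find a root by search.
Trying successive values, 18² = 324 ≡ 57 (mod 89). The other root is 89 − 18 = 71.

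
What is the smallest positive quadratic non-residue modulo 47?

(2/47) = +1, so 2 is a residue.
(3/47) = +1, so 3 is a residue.
(4/47) = +1, so 4 is a residue.
(5/47) = −1, so 5 is the smallest positive non-residue mod 47.

5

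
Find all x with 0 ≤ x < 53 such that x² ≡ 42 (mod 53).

25, 28

53 ≡ 1 (mod 4), so we find a root by search.
Trying successive values, 25² = 625 ≡ 42 (mod 53). The other root is 53 − 25 = 28.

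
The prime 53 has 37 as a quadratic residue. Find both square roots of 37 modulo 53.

53 ≡ 1 (mod 4), so we find a root by search.
Trying successive values, 14² = 196 ≡ 37 (mod 53). The other root is 53 − 14 = 39.

14, 39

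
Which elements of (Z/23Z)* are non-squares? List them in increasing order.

5, 7, 10, 11, 14, 15, 17, 19, 20, 21, 22

Square k = 1,…,11 (k and 23−k give the same square):
1²=1, 2²=4, 3²=9, 4²=16, 5²≡2, 6²≡13, 7²≡3, 8²≡18, 9²≡12, 10²≡8, 11²≡6 (mod 23).
The residues are {1, 2, 3, 4, 6, 8, 9, 12, 13, 16, 18}; the non-residues are the remaining 11 nonzero classes.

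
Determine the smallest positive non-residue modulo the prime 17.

(2/17) = +1, so 2 is a residue.
(3/17) = −1, so 3 is the smallest positive non-residue mod 17.

3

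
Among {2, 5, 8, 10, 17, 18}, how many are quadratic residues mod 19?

(2/19) = -1 → non-residue.
(5/19) = +1 → QR.
(8/19) = -1 → non-residue.
(10/19) = -1 → non-residue.
(17/19) = +1 → QR.
(18/19) = -1 → non-residue.
Total quadratic residues among the 6: 2.

2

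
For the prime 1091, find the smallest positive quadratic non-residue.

(2/1091) = −1, so 2 is the smallest positive non-residue mod 1091.

2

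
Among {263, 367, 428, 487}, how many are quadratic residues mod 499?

3

(263/499) = +1 → QR.
(367/499) = -1 → non-residue.
(428/499) = +1 → QR.
(487/499) = +1 → QR.
Total quadratic residues among the 4: 3.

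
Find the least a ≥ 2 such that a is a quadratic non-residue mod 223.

(2/223) = +1, so 2 is a residue.
(3/223) = −1, so 3 is the smallest positive non-residue mod 223.

3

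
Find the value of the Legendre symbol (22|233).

-1

Pull out 2: since 233 ≡ 1 (mod 8), (2/233) = +1.
Reciprocity: 11 ≡ 3 and 233 ≡ 1 (mod 4), so (11/233) = +(233/11).
Reduce top mod 11: now compute (2/11).
Pull out 2: since 11 ≡ 3 (mod 8), (2/11) = -1.
Reached (1/11) = 1. Collecting the sign flips along the way, the symbol is -1.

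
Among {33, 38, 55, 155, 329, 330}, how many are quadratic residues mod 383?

(33/383) = -1 → non-residue.
(38/383) = +1 → QR.
(55/383) = +1 → QR.
(155/383) = -1 → non-residue.
(329/383) = -1 → non-residue.
(330/383) = +1 → QR.
Total quadratic residues among the 6: 3.

3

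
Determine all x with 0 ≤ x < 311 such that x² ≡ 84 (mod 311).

Since 311 ≡ 3 (mod 4), a square root of 84 is 84^((311+1)/4) = 84^78 mod 311.
Repeated squaring: 84^2≡214, 84^4≡79, 84^8≡21, 84^16≡130, 84^32≡106, 84^64≡40 (mod 311).
84^78 = 84^(64+8+4+2) ≡ 158 (mod 311).
Check: 158² = 24964 ≡ 84 (mod 311). The two roots are 153 and 158.

153, 158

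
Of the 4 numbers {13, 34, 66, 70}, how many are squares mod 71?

0

(13/71) = -1 → non-residue.
(34/71) = -1 → non-residue.
(66/71) = -1 → non-residue.
(70/71) = -1 → non-residue.
Total quadratic residues among the 4: 0.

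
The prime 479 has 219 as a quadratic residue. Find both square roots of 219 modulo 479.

Since 479 ≡ 3 (mod 4), a square root of 219 is 219^((479+1)/4) = 219^120 mod 479.
Repeated squaring: 219^2≡61, 219^4≡368, 219^8≡346, 219^16≡445, 219^32≡198, 219^64≡405 (mod 479).
219^120 = 219^(64+32+16+8) ≡ 373 (mod 479).
Check: 373² = 139129 ≡ 219 (mod 479). The two roots are 106 and 373.

106, 373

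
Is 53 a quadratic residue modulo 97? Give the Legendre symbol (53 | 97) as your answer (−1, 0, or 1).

1

Reciprocity: 53 ≡ 1 and 97 ≡ 1 (mod 4), so (53/97) = +(97/53).
Reduce top mod 53: now compute (44/53).
Pull out 2^2: since 53 ≡ 5 (mod 8), (2/53) = -1, so (2/53)^2 = +1.
Reciprocity: 11 ≡ 3 and 53 ≡ 1 (mod 4), so (11/53) = +(53/11).
Reduce top mod 11: now compute (9/11).
Reciprocity: 9 ≡ 1 and 11 ≡ 3 (mod 4), so (9/11) = +(11/9).
Reduce top mod 9: now compute (2/9).
Pull out 2: since 9 ≡ 1 (mod 8), (2/9) = +1.
Reached (1/9) = 1. Collecting the sign flips along the way, the symbol is +1.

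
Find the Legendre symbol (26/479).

-1

Pull out 2: since 479 ≡ 7 (mod 8), (2/479) = +1.
Reciprocity: 13 ≡ 1 and 479 ≡ 3 (mod 4), so (13/479) = +(479/13).
Reduce top mod 13: now compute (11/13).
Reciprocity: 11 ≡ 3 and 13 ≡ 1 (mod 4), so (11/13) = +(13/11).
Reduce top mod 11: now compute (2/11).
Pull out 2: since 11 ≡ 3 (mod 8), (2/11) = -1.
Reached (1/11) = 1. Collecting the sign flips along the way, the symbol is -1.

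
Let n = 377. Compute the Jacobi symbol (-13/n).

First reduce: -13 ≡ 364 (mod 377).
Pull out 2^2: since 377 ≡ 1 (mod 8), (2/377) = +1, so (2/377)^2 = +1.
Reciprocity: 91 ≡ 3 and 377 ≡ 1 (mod 4), so (91/377) = +(377/91).
Reduce top mod 91: now compute (13/91).
Reciprocity: 13 ≡ 1 and 91 ≡ 3 (mod 4), so (13/91) = +(91/13).
Reduce top mod 13: now compute (0/13).
Top reduces to 0: gcd > 1, so the symbol is 0.

0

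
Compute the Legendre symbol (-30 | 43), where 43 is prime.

1

Euler's criterion: (-30/43) ≡ 13^21 (mod 43).
13^2 ≡ 40 (mod 43)
13^4 ≡ 9 (mod 43)
13^8 ≡ 38 (mod 43)
13^16 ≡ 25 (mod 43)
13^21 = 13^(16+4+1) ≡ 1 (mod 43).
Result is 1, so (-30/43) = 1.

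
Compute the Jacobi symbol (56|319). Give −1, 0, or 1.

Pull out 2^3: since 319 ≡ 7 (mod 8), (2/319) = +1, so (2/319)^3 = +1.
Reciprocity: 7 ≡ 3 and 319 ≡ 3 (mod 4), so (7/319) = −(319/7).
Reduce top mod 7: now compute (4/7).
Pull out 2^2: since 7 ≡ 7 (mod 8), (2/7) = +1, so (2/7)^2 = +1.
Reached (1/7) = 1. Collecting the sign flips along the way, the symbol is -1.

-1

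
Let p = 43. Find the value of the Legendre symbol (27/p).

Reciprocity: 27 ≡ 3 and 43 ≡ 3 (mod 4), so (27/43) = −(43/27).
Reduce top mod 27: now compute (16/27).
Pull out 2^4: since 27 ≡ 3 (mod 8), (2/27) = -1, so (2/27)^4 = +1.
Reached (1/27) = 1. Collecting the sign flips along the way, the symbol is -1.

-1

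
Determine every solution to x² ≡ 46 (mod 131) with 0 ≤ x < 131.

35, 96

Since 131 ≡ 3 (mod 4), a square root of 46 is 46^((131+1)/4) = 46^33 mod 131.
Repeated squaring: 46^2≡20, 46^4≡7, 46^8≡49, 46^16≡43, 46^32≡15 (mod 131).
46^33 = 46^(32+1) ≡ 35 (mod 131).
Check: 35² = 1225 ≡ 46 (mod 131). The two roots are 35 and 96.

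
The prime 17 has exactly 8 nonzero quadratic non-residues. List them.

Square k = 1,…,8 (k and 17−k give the same square):
1²=1, 2²=4, 3²=9, 4²=16, 5²≡8, 6²≡2, 7²≡15, 8²≡13 (mod 17).
The residues are {1, 2, 4, 8, 9, 13, 15, 16}; the non-residues are the remaining 8 nonzero classes.

3,5,6,7,10,11,12,14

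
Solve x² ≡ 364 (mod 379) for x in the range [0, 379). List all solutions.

152, 227

Since 379 ≡ 3 (mod 4), a square root of 364 is 364^((379+1)/4) = 364^95 mod 379.
Repeated squaring: 364^2≡225, 364^4≡218, 364^8≡149, 364^16≡219, 364^32≡207, 364^64≡22 (mod 379).
364^95 = 364^(64+16+8+4+2+1) ≡ 227 (mod 379).
Check: 227² = 51529 ≡ 364 (mod 379). The two roots are 152 and 227.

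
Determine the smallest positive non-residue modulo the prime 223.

(2/223) = +1, so 2 is a residue.
(3/223) = −1, so 3 is the smallest positive non-residue mod 223.

3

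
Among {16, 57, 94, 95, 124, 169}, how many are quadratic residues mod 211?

3

(16/211) = +1 → QR.
(57/211) = -1 → non-residue.
(94/211) = -1 → non-residue.
(95/211) = +1 → QR.
(124/211) = -1 → non-residue.
(169/211) = +1 → QR.
Total quadratic residues among the 6: 3.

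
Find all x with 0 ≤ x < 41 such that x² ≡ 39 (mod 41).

11, 30

41 ≡ 1 (mod 4), so we find a root by search.
Trying successive values, 11² = 121 ≡ 39 (mod 41). The other root is 41 − 11 = 30.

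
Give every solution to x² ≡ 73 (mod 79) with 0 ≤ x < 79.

Since 79 ≡ 3 (mod 4), a square root of 73 is 73^((79+1)/4) = 73^20 mod 79.
Repeated squaring: 73^2≡36, 73^4≡32, 73^8≡76, 73^16≡9 (mod 79).
73^20 = 73^(16+4) ≡ 51 (mod 79).
Check: 51² = 2601 ≡ 73 (mod 79). The two roots are 28 and 51.

28, 51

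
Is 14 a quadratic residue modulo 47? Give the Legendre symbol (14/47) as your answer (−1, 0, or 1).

Euler's criterion: (14/47) ≡ 14^23 (mod 47).
14^2 ≡ 8 (mod 47)
14^4 ≡ 17 (mod 47)
14^8 ≡ 7 (mod 47)
14^16 ≡ 2 (mod 47)
14^23 = 14^(16+4+2+1) ≡ 1 (mod 47).
Result is 1, so (14/47) = 1.

1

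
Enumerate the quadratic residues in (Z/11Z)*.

Square k = 1,…,5 (k and 11−k give the same square):
1²=1, 2²=4, 3²=9, 4²≡5, 5²≡3 (mod 11).
So the quadratic residues mod 11 are {1, 3, 4, 5, 9}.

1, 3, 4, 5, 9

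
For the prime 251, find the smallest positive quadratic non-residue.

(2/251) = −1, so 2 is the smallest positive non-residue mod 251.

2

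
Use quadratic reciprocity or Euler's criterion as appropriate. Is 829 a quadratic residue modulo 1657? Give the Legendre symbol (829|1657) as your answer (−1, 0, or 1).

1

Reciprocity: 829 ≡ 1 and 1657 ≡ 1 (mod 4), so (829/1657) = +(1657/829).
Reduce top mod 829: now compute (828/829).
Pull out 2^2: since 829 ≡ 5 (mod 8), (2/829) = -1, so (2/829)^2 = +1.
Reciprocity: 207 ≡ 3 and 829 ≡ 1 (mod 4), so (207/829) = +(829/207).
Reduce top mod 207: now compute (1/207).
Reached (1/207) = 1. Collecting the sign flips along the way, the symbol is +1.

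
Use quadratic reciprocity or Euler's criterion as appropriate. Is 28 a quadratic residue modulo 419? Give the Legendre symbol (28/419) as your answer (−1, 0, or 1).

1

Pull out 2^2: since 419 ≡ 3 (mod 8), (2/419) = -1, so (2/419)^2 = +1.
Reciprocity: 7 ≡ 3 and 419 ≡ 3 (mod 4), so (7/419) = −(419/7).
Reduce top mod 7: now compute (6/7).
Pull out 2: since 7 ≡ 7 (mod 8), (2/7) = +1.
Reciprocity: 3 ≡ 3 and 7 ≡ 3 (mod 4), so (3/7) = −(7/3).
Reduce top mod 3: now compute (1/3).
Reached (1/3) = 1. Collecting the sign flips along the way, the symbol is +1.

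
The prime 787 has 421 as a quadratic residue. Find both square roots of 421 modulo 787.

Since 787 ≡ 3 (mod 4), a square root of 421 is 421^((787+1)/4) = 421^197 mod 787.
Repeated squaring: 421^2≡166, 421^4≡11, 421^8≡121, 421^16≡475, 421^32≡543, 421^64≡511, 421^128≡624 (mod 787).
421^197 = 421^(128+64+4+1) ≡ 66 (mod 787).
Check: 66² = 4356 ≡ 421 (mod 787). The two roots are 66 and 721.

66, 721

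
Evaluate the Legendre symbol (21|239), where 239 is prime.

Euler's criterion: (21/239) ≡ 21^119 (mod 239).
21^2 ≡ 202 (mod 239)
21^4 ≡ 174 (mod 239)
21^8 ≡ 162 (mod 239)
21^16 ≡ 193 (mod 239)
21^32 ≡ 204 (mod 239)
21^64 ≡ 30 (mod 239)
21^119 = 21^(64+32+16+4+2+1) ≡ 238 (mod 239).
Result is 238 ≡ −1, so (21/239) = −1.

-1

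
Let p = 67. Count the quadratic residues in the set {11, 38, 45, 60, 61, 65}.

2

(11/67) = -1 → non-residue.
(38/67) = -1 → non-residue.
(45/67) = -1 → non-residue.
(60/67) = +1 → QR.
(61/67) = -1 → non-residue.
(65/67) = +1 → QR.
Total quadratic residues among the 6: 2.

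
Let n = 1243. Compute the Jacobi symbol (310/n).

1

Pull out 2: since 1243 ≡ 3 (mod 8), (2/1243) = -1.
Reciprocity: 155 ≡ 3 and 1243 ≡ 3 (mod 4), so (155/1243) = −(1243/155).
Reduce top mod 155: now compute (3/155).
Reciprocity: 3 ≡ 3 and 155 ≡ 3 (mod 4), so (3/155) = −(155/3).
Reduce top mod 3: now compute (2/3).
Pull out 2: since 3 ≡ 3 (mod 8), (2/3) = -1.
Reached (1/3) = 1. Collecting the sign flips along the way, the symbol is +1.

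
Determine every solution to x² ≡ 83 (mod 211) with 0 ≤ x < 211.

100, 111

Since 211 ≡ 3 (mod 4), a square root of 83 is 83^((211+1)/4) = 83^53 mod 211.
Repeated squaring: 83^2≡137, 83^4≡201, 83^8≡100, 83^16≡83, 83^32≡137 (mod 211).
83^53 = 83^(32+16+4+1) ≡ 100 (mod 211).
Check: 100² = 10000 ≡ 83 (mod 211). The two roots are 100 and 111.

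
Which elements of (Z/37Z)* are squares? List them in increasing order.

Square k = 1,…,18 (k and 37−k give the same square):
1²=1, 2²=4, 3²=9, 4²=16, 5²=25, 6²=36, 7²≡12, 8²≡27, 9²≡7, 10²≡26, 11²≡10, 12²≡33, 13²≡21, 14²≡11, 15²≡3, 16²≡34, 17²≡30, 18²≡28 (mod 37).
So the quadratic residues mod 37 are {1, 3, 4, 7, 9, 10, 11, 12, 16, 21, 25, 26, 27, 28, 30, 33, 34, 36}.

1,3,4,7,9,10,11,12,16,21,25,26,27,28,30,33,34,36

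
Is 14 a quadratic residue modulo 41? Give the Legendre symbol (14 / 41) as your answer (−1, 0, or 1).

-1

Pull out 2: since 41 ≡ 1 (mod 8), (2/41) = +1.
Reciprocity: 7 ≡ 3 and 41 ≡ 1 (mod 4), so (7/41) = +(41/7).
Reduce top mod 7: now compute (6/7).
Pull out 2: since 7 ≡ 7 (mod 8), (2/7) = +1.
Reciprocity: 3 ≡ 3 and 7 ≡ 3 (mod 4), so (3/7) = −(7/3).
Reduce top mod 3: now compute (1/3).
Reached (1/3) = 1. Collecting the sign flips along the way, the symbol is -1.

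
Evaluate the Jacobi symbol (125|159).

Reciprocity: 125 ≡ 1 and 159 ≡ 3 (mod 4), so (125/159) = +(159/125).
Reduce top mod 125: now compute (34/125).
Pull out 2: since 125 ≡ 5 (mod 8), (2/125) = -1.
Reciprocity: 17 ≡ 1 and 125 ≡ 1 (mod 4), so (17/125) = +(125/17).
Reduce top mod 17: now compute (6/17).
Pull out 2: since 17 ≡ 1 (mod 8), (2/17) = +1.
Reciprocity: 3 ≡ 3 and 17 ≡ 1 (mod 4), so (3/17) = +(17/3).
Reduce top mod 3: now compute (2/3).
Pull out 2: since 3 ≡ 3 (mod 8), (2/3) = -1.
Reached (1/3) = 1. Collecting the sign flips along the way, the symbol is +1.

1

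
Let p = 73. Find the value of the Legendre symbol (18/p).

1

Pull out 2: since 73 ≡ 1 (mod 8), (2/73) = +1.
Reciprocity: 9 ≡ 1 and 73 ≡ 1 (mod 4), so (9/73) = +(73/9).
Reduce top mod 9: now compute (1/9).
Reached (1/9) = 1. Collecting the sign flips along the way, the symbol is +1.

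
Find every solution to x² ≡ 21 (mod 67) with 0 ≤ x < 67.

Since 67 ≡ 3 (mod 4), a square root of 21 is 21^((67+1)/4) = 21^17 mod 67.
Repeated squaring: 21^2≡39, 21^4≡47, 21^8≡65, 21^16≡4 (mod 67).
21^17 = 21^(16+1) ≡ 17 (mod 67).
Check: 17² = 289 ≡ 21 (mod 67). The two roots are 17 and 50.

17, 50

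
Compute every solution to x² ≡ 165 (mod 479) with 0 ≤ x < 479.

201, 278

Since 479 ≡ 3 (mod 4), a square root of 165 is 165^((479+1)/4) = 165^120 mod 479.
Repeated squaring: 165^2≡401, 165^4≡336, 165^8≡331, 165^16≡349, 165^32≡135, 165^64≡23 (mod 479).
165^120 = 165^(64+32+16+8) ≡ 278 (mod 479).
Check: 278² = 77284 ≡ 165 (mod 479). The two roots are 201 and 278.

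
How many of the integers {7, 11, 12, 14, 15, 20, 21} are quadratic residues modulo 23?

1

(7/23) = -1 → non-residue.
(11/23) = -1 → non-residue.
(12/23) = +1 → QR.
(14/23) = -1 → non-residue.
(15/23) = -1 → non-residue.
(20/23) = -1 → non-residue.
(21/23) = -1 → non-residue.
Total quadratic residues among the 7: 1.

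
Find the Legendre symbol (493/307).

-1

First reduce: 493 ≡ 186 (mod 307).
Pull out 2: since 307 ≡ 3 (mod 8), (2/307) = -1.
Reciprocity: 93 ≡ 1 and 307 ≡ 3 (mod 4), so (93/307) = +(307/93).
Reduce top mod 93: now compute (28/93).
Pull out 2^2: since 93 ≡ 5 (mod 8), (2/93) = -1, so (2/93)^2 = +1.
Reciprocity: 7 ≡ 3 and 93 ≡ 1 (mod 4), so (7/93) = +(93/7).
Reduce top mod 7: now compute (2/7).
Pull out 2: since 7 ≡ 7 (mod 8), (2/7) = +1.
Reached (1/7) = 1. Collecting the sign flips along the way, the symbol is -1.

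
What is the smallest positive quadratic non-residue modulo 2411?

2

(2/2411) = −1, so 2 is the smallest positive non-residue mod 2411.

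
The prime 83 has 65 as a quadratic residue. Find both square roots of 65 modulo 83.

27, 56

Since 83 ≡ 3 (mod 4), a square root of 65 is 65^((83+1)/4) = 65^21 mod 83.
Repeated squaring: 65^2≡75, 65^4≡64, 65^8≡29, 65^16≡11 (mod 83).
65^21 = 65^(16+4+1) ≡ 27 (mod 83).
Check: 27² = 729 ≡ 65 (mod 83). The two roots are 27 and 56.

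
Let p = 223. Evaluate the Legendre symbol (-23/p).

1

Euler's criterion: (-23/223) ≡ 200^111 (mod 223).
200^2 ≡ 83 (mod 223)
200^4 ≡ 199 (mod 223)
200^8 ≡ 130 (mod 223)
200^16 ≡ 175 (mod 223)
200^32 ≡ 74 (mod 223)
200^64 ≡ 124 (mod 223)
200^111 = 200^(64+32+8+4+2+1) ≡ 1 (mod 223).
Result is 1, so (-23/223) = 1.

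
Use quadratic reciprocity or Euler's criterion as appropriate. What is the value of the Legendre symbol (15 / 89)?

Euler's criterion: (15/89) ≡ 15^44 (mod 89).
15^2 ≡ 47 (mod 89)
15^4 ≡ 73 (mod 89)
15^8 ≡ 78 (mod 89)
15^16 ≡ 32 (mod 89)
15^32 ≡ 45 (mod 89)
15^44 = 15^(32+8+4) ≡ 88 (mod 89).
Result is 88 ≡ −1, so (15/89) = −1.

-1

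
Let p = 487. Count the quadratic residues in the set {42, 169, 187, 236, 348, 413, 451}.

4

(42/487) = +1 → QR.
(169/487) = +1 → QR.
(187/487) = +1 → QR.
(236/487) = -1 → non-residue.
(348/487) = -1 → non-residue.
(413/487) = +1 → QR.
(451/487) = -1 → non-residue.
Total quadratic residues among the 7: 4.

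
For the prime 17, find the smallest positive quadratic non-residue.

(2/17) = +1, so 2 is a residue.
(3/17) = −1, so 3 is the smallest positive non-residue mod 17.

3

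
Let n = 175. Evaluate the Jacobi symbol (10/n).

Pull out 2: since 175 ≡ 7 (mod 8), (2/175) = +1.
Reciprocity: 5 ≡ 1 and 175 ≡ 3 (mod 4), so (5/175) = +(175/5).
Reduce top mod 5: now compute (0/5).
Top reduces to 0: gcd > 1, so the symbol is 0.

0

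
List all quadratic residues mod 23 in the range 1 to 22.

1,2,3,4,6,8,9,12,13,16,18

Square k = 1,…,11 (k and 23−k give the same square):
1²=1, 2²=4, 3²=9, 4²=16, 5²≡2, 6²≡13, 7²≡3, 8²≡18, 9²≡12, 10²≡8, 11²≡6 (mod 23).
So the quadratic residues mod 23 are {1, 2, 3, 4, 6, 8, 9, 12, 13, 16, 18}.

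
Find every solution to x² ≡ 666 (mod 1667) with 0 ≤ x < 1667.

710, 957

Since 1667 ≡ 3 (mod 4), a square root of 666 is 666^((1667+1)/4) = 666^417 mod 1667.
Repeated squaring: 666^2≡134, 666^4≡1286, 666^8≡132, 666^16≡754, 666^32≡69, 666^64≡1427, 666^128≡922, 666^256≡1581 (mod 1667).
666^417 = 666^(256+128+32+1) ≡ 710 (mod 1667).
Check: 710² = 504100 ≡ 666 (mod 1667). The two roots are 710 and 957.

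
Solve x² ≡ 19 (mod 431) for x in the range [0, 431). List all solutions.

197, 234

Since 431 ≡ 3 (mod 4), a square root of 19 is 19^((431+1)/4) = 19^108 mod 431.
Repeated squaring: 19^2≡361, 19^4≡159, 19^8≡283, 19^16≡354, 19^32≡326, 19^64≡250 (mod 431).
19^108 = 19^(64+32+8+4) ≡ 197 (mod 431).
Check: 197² = 38809 ≡ 19 (mod 431). The two roots are 197 and 234.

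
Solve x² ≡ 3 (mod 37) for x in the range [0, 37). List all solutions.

37 ≡ 1 (mod 4), so we find a root by search.
Trying successive values, 15² = 225 ≡ 3 (mod 37). The other root is 37 − 15 = 22.

15, 22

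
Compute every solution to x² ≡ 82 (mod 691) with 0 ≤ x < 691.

Since 691 ≡ 3 (mod 4), a square root of 82 is 82^((691+1)/4) = 82^173 mod 691.
Repeated squaring: 82^2≡505, 82^4≡46, 82^8≡43, 82^16≡467, 82^32≡424, 82^64≡116, 82^128≡327 (mod 691).
82^173 = 82^(128+32+8+4+1) ≡ 321 (mod 691).
Check: 321² = 103041 ≡ 82 (mod 691). The two roots are 321 and 370.

321, 370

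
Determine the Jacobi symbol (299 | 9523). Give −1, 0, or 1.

1

Reciprocity: 299 ≡ 3 and 9523 ≡ 3 (mod 4), so (299/9523) = −(9523/299).
Reduce top mod 299: now compute (254/299).
Pull out 2: since 299 ≡ 3 (mod 8), (2/299) = -1.
Reciprocity: 127 ≡ 3 and 299 ≡ 3 (mod 4), so (127/299) = −(299/127).
Reduce top mod 127: now compute (45/127).
Reciprocity: 45 ≡ 1 and 127 ≡ 3 (mod 4), so (45/127) = +(127/45).
Reduce top mod 45: now compute (37/45).
Reciprocity: 37 ≡ 1 and 45 ≡ 1 (mod 4), so (37/45) = +(45/37).
Reduce top mod 37: now compute (8/37).
Pull out 2^3: since 37 ≡ 5 (mod 8), (2/37) = -1, so (2/37)^3 = -1.
Reached (1/37) = 1. Collecting the sign flips along the way, the symbol is +1.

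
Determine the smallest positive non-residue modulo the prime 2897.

(2/2897) = +1, so 2 is a residue.
(3/2897) = −1, so 3 is the smallest positive non-residue mod 2897.

3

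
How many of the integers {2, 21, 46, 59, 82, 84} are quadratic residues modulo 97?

1

(2/97) = +1 → QR.
(21/97) = -1 → non-residue.
(46/97) = -1 → non-residue.
(59/97) = -1 → non-residue.
(82/97) = -1 → non-residue.
(84/97) = -1 → non-residue.
Total quadratic residues among the 6: 1.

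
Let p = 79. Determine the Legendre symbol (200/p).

First reduce: 200 ≡ 42 (mod 79).
Pull out 2: since 79 ≡ 7 (mod 8), (2/79) = +1.
Reciprocity: 21 ≡ 1 and 79 ≡ 3 (mod 4), so (21/79) = +(79/21).
Reduce top mod 21: now compute (16/21).
Pull out 2^4: since 21 ≡ 5 (mod 8), (2/21) = -1, so (2/21)^4 = +1.
Reached (1/21) = 1. Collecting the sign flips along the way, the symbol is +1.

1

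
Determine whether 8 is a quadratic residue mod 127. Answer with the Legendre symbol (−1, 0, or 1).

1

Euler's criterion: (8/127) ≡ 8^63 (mod 127).
8^2 ≡ 64 (mod 127)
8^4 ≡ 32 (mod 127)
8^8 ≡ 8 (mod 127)
8^16 ≡ 64 (mod 127)
8^32 ≡ 32 (mod 127)
8^63 = 8^(32+16+8+4+2+1) ≡ 1 (mod 127).
Result is 1, so (8/127) = 1.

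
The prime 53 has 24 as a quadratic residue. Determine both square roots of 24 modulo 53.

53 ≡ 1 (mod 4), so we find a root by search.
Trying successive values, 17² = 289 ≡ 24 (mod 53). The other root is 53 − 17 = 36.

17, 36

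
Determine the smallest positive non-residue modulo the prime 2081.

(2/2081) = +1, so 2 is a residue.
(3/2081) = −1, so 3 is the smallest positive non-residue mod 2081.

3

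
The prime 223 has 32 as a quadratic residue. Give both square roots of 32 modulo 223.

60, 163

Since 223 ≡ 3 (mod 4), a square root of 32 is 32^((223+1)/4) = 32^56 mod 223.
Repeated squaring: 32^2≡132, 32^4≡30, 32^8≡8, 32^16≡64, 32^32≡82 (mod 223).
32^56 = 32^(32+16+8) ≡ 60 (mod 223).
Check: 60² = 3600 ≡ 32 (mod 223). The two roots are 60 and 163.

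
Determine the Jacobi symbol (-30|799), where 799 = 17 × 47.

1

First reduce: -30 ≡ 769 (mod 799).
Reciprocity: 769 ≡ 1 and 799 ≡ 3 (mod 4), so (769/799) = +(799/769).
Reduce top mod 769: now compute (30/769).
Pull out 2: since 769 ≡ 1 (mod 8), (2/769) = +1.
Reciprocity: 15 ≡ 3 and 769 ≡ 1 (mod 4), so (15/769) = +(769/15).
Reduce top mod 15: now compute (4/15).
Pull out 2^2: since 15 ≡ 7 (mod 8), (2/15) = +1, so (2/15)^2 = +1.
Reached (1/15) = 1. Collecting the sign flips along the way, the symbol is +1.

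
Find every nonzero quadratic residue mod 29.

Square k = 1,…,14 (k and 29−k give the same square):
1²=1, 2²=4, 3²=9, 4²=16, 5²=25, 6²≡7, 7²≡20, 8²≡6, 9²≡23, 10²≡13, 11²≡5, 12²≡28, 13²≡24, 14²≡22 (mod 29).
So the quadratic residues mod 29 are {1, 4, 5, 6, 7, 9, 13, 16, 20, 22, 23, 24, 25, 28}.

1 4 5 6 7 9 13 16 20 22 23 24 25 28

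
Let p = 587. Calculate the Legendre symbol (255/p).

-1

Euler's criterion: (255/587) ≡ 255^293 (mod 587).
255^2 ≡ 455 (mod 587)
255^4 ≡ 401 (mod 587)
255^8 ≡ 550 (mod 587)
255^16 ≡ 195 (mod 587)
255^32 ≡ 457 (mod 587)
255^64 ≡ 464 (mod 587)
255^128 ≡ 454 (mod 587)
255^256 ≡ 79 (mod 587)
255^293 = 255^(256+32+4+1) ≡ 586 (mod 587).
Result is 586 ≡ −1, so (255/587) = −1.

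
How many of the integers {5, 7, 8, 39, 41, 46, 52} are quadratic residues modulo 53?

(5/53) = -1 → non-residue.
(7/53) = +1 → QR.
(8/53) = -1 → non-residue.
(39/53) = -1 → non-residue.
(41/53) = -1 → non-residue.
(46/53) = +1 → QR.
(52/53) = +1 → QR.
Total quadratic residues among the 7: 3.

3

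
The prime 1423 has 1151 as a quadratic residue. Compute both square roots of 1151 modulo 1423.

Since 1423 ≡ 3 (mod 4), a square root of 1151 is 1151^((1423+1)/4) = 1151^356 mod 1423.
Repeated squaring: 1151^2≡1411, 1151^4≡144, 1151^8≡814, 1151^16≡901, 1151^32≡691, 1151^64≡776, 1151^128≡247, 1151^256≡1243 (mod 1423).
1151^356 = 1151^(256+64+32+4) ≡ 1188 (mod 1423).
Check: 1188² = 1411344 ≡ 1151 (mod 1423). The two roots are 235 and 1188.

235, 1188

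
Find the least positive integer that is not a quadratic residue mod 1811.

2

(2/1811) = −1, so 2 is the smallest positive non-residue mod 1811.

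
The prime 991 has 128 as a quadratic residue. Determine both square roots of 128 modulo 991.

387, 604

Since 991 ≡ 3 (mod 4), a square root of 128 is 128^((991+1)/4) = 128^248 mod 991.
Repeated squaring: 128^2≡528, 128^4≡313, 128^8≡851, 128^16≡771, 128^32≡832, 128^64≡506, 128^128≡358 (mod 991).
128^248 = 128^(128+64+32+16+8) ≡ 387 (mod 991).
Check: 387² = 149769 ≡ 128 (mod 991). The two roots are 387 and 604.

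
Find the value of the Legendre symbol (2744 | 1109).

First reduce: 2744 ≡ 526 (mod 1109).
Pull out 2: since 1109 ≡ 5 (mod 8), (2/1109) = -1.
Reciprocity: 263 ≡ 3 and 1109 ≡ 1 (mod 4), so (263/1109) = +(1109/263).
Reduce top mod 263: now compute (57/263).
Reciprocity: 57 ≡ 1 and 263 ≡ 3 (mod 4), so (57/263) = +(263/57).
Reduce top mod 57: now compute (35/57).
Reciprocity: 35 ≡ 3 and 57 ≡ 1 (mod 4), so (35/57) = +(57/35).
Reduce top mod 35: now compute (22/35).
Pull out 2: since 35 ≡ 3 (mod 8), (2/35) = -1.
Reciprocity: 11 ≡ 3 and 35 ≡ 3 (mod 4), so (11/35) = −(35/11).
Reduce top mod 11: now compute (2/11).
Pull out 2: since 11 ≡ 3 (mod 8), (2/11) = -1.
Reached (1/11) = 1. Collecting the sign flips along the way, the symbol is +1.

1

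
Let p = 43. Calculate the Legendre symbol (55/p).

First reduce: 55 ≡ 12 (mod 43).
Pull out 2^2: since 43 ≡ 3 (mod 8), (2/43) = -1, so (2/43)^2 = +1.
Reciprocity: 3 ≡ 3 and 43 ≡ 3 (mod 4), so (3/43) = −(43/3).
Reduce top mod 3: now compute (1/3).
Reached (1/3) = 1. Collecting the sign flips along the way, the symbol is -1.

-1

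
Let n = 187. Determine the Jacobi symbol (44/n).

0

Pull out 2^2: since 187 ≡ 3 (mod 8), (2/187) = -1, so (2/187)^2 = +1.
Reciprocity: 11 ≡ 3 and 187 ≡ 3 (mod 4), so (11/187) = −(187/11).
Reduce top mod 11: now compute (0/11).
Top reduces to 0: gcd > 1, so the symbol is 0.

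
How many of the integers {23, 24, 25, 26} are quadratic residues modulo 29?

(23/29) = +1 → QR.
(24/29) = +1 → QR.
(25/29) = +1 → QR.
(26/29) = -1 → non-residue.
Total quadratic residues among the 4: 3.

3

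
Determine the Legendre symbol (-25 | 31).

Euler's criterion: (-25/31) ≡ 6^15 (mod 31).
6^2 ≡ 5 (mod 31)
6^4 ≡ 25 (mod 31)
6^8 ≡ 5 (mod 31)
6^15 = 6^(8+4+2+1) ≡ 30 (mod 31).
Result is 30 ≡ −1, so (-25/31) = −1.

-1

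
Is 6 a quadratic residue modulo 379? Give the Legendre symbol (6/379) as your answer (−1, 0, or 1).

Euler's criterion: (6/379) ≡ 6^189 (mod 379).
6^2 ≡ 36 (mod 379)
6^4 ≡ 159 (mod 379)
6^8 ≡ 267 (mod 379)
6^16 ≡ 37 (mod 379)
6^32 ≡ 232 (mod 379)
6^64 ≡ 6 (mod 379)
6^128 ≡ 36 (mod 379)
6^189 = 6^(128+32+16+8+4+1) ≡ 1 (mod 379).
Result is 1, so (6/379) = 1.

1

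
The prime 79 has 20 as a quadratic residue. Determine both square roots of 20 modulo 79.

Since 79 ≡ 3 (mod 4), a square root of 20 is 20^((79+1)/4) = 20^20 mod 79.
Repeated squaring: 20^2≡5, 20^4≡25, 20^8≡72, 20^16≡49 (mod 79).
20^20 = 20^(16+4) ≡ 40 (mod 79).
Check: 40² = 1600 ≡ 20 (mod 79). The two roots are 39 and 40.

39, 40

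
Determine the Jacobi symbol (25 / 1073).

1

Reciprocity: 25 ≡ 1 and 1073 ≡ 1 (mod 4), so (25/1073) = +(1073/25).
Reduce top mod 25: now compute (23/25).
Reciprocity: 23 ≡ 3 and 25 ≡ 1 (mod 4), so (23/25) = +(25/23).
Reduce top mod 23: now compute (2/23).
Pull out 2: since 23 ≡ 7 (mod 8), (2/23) = +1.
Reached (1/23) = 1. Collecting the sign flips along the way, the symbol is +1.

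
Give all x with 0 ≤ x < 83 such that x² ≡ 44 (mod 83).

Since 83 ≡ 3 (mod 4), a square root of 44 is 44^((83+1)/4) = 44^21 mod 83.
Repeated squaring: 44^2≡27, 44^4≡65, 44^8≡75, 44^16≡64 (mod 83).
44^21 = 44^(16+4+1) ≡ 25 (mod 83).
Check: 25² = 625 ≡ 44 (mod 83). The two roots are 25 and 58.

25, 58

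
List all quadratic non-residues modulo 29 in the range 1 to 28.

Square k = 1,…,14 (k and 29−k give the same square):
1²=1, 2²=4, 3²=9, 4²=16, 5²=25, 6²≡7, 7²≡20, 8²≡6, 9²≡23, 10²≡13, 11²≡5, 12²≡28, 13²≡24, 14²≡22 (mod 29).
The residues are {1, 4, 5, 6, 7, 9, 13, 16, 20, 22, 23, 24, 25, 28}; the non-residues are the remaining 14 nonzero classes.

2 3 8 10 11 12 14 15 17 18 19 21 26 27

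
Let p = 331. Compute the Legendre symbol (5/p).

1

Euler's criterion: (5/331) ≡ 5^165 (mod 331).
5^2 ≡ 25 (mod 331)
5^4 ≡ 294 (mod 331)
5^8 ≡ 45 (mod 331)
5^16 ≡ 39 (mod 331)
5^32 ≡ 197 (mod 331)
5^64 ≡ 82 (mod 331)
5^128 ≡ 104 (mod 331)
5^165 = 5^(128+32+4+1) ≡ 1 (mod 331).
Result is 1, so (5/331) = 1.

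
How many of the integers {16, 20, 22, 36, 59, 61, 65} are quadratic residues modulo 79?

(16/79) = +1 → QR.
(20/79) = +1 → QR.
(22/79) = +1 → QR.
(36/79) = +1 → QR.
(59/79) = -1 → non-residue.
(61/79) = -1 → non-residue.
(65/79) = +1 → QR.
Total quadratic residues among the 7: 5.

5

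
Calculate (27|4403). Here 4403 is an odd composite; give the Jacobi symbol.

1

Reciprocity: 27 ≡ 3 and 4403 ≡ 3 (mod 4), so (27/4403) = −(4403/27).
Reduce top mod 27: now compute (2/27).
Pull out 2: since 27 ≡ 3 (mod 8), (2/27) = -1.
Reached (1/27) = 1. Collecting the sign flips along the way, the symbol is +1.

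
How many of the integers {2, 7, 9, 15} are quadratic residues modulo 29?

(2/29) = -1 → non-residue.
(7/29) = +1 → QR.
(9/29) = +1 → QR.
(15/29) = -1 → non-residue.
Total quadratic residues among the 4: 2.

2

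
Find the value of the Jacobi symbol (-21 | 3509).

-1

First reduce: -21 ≡ 3488 (mod 3509).
Pull out 2^5: since 3509 ≡ 5 (mod 8), (2/3509) = -1, so (2/3509)^5 = -1.
Reciprocity: 109 ≡ 1 and 3509 ≡ 1 (mod 4), so (109/3509) = +(3509/109).
Reduce top mod 109: now compute (21/109).
Reciprocity: 21 ≡ 1 and 109 ≡ 1 (mod 4), so (21/109) = +(109/21).
Reduce top mod 21: now compute (4/21).
Pull out 2^2: since 21 ≡ 5 (mod 8), (2/21) = -1, so (2/21)^2 = +1.
Reached (1/21) = 1. Collecting the sign flips along the way, the symbol is -1.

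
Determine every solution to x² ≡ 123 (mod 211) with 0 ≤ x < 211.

40, 171

Since 211 ≡ 3 (mod 4), a square root of 123 is 123^((211+1)/4) = 123^53 mod 211.
Repeated squaring: 123^2≡148, 123^4≡171, 123^8≡123, 123^16≡148, 123^32≡171 (mod 211).
123^53 = 123^(32+16+4+1) ≡ 171 (mod 211).
Check: 171² = 29241 ≡ 123 (mod 211). The two roots are 40 and 171.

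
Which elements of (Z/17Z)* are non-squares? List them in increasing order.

Square k = 1,…,8 (k and 17−k give the same square):
1²=1, 2²=4, 3²=9, 4²=16, 5²≡8, 6²≡2, 7²≡15, 8²≡13 (mod 17).
The residues are {1, 2, 4, 8, 9, 13, 15, 16}; the non-residues are the remaining 8 nonzero classes.

3, 5, 6, 7, 10, 11, 12, 14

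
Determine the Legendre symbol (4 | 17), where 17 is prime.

Euler's criterion: (4/17) ≡ 4^8 (mod 17).
4^2 ≡ 16 (mod 17)
4^4 ≡ 1 (mod 17)
4^8 ≡ 1 (mod 17)
4^8 = 4^(8) ≡ 1 (mod 17).
Result is 1, so (4/17) = 1.

1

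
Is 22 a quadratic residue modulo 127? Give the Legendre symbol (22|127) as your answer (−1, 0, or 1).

1

Euler's criterion: (22/127) ≡ 22^63 (mod 127).
22^2 ≡ 103 (mod 127)
22^4 ≡ 68 (mod 127)
22^8 ≡ 52 (mod 127)
22^16 ≡ 37 (mod 127)
22^32 ≡ 99 (mod 127)
22^63 = 22^(32+16+8+4+2+1) ≡ 1 (mod 127).
Result is 1, so (22/127) = 1.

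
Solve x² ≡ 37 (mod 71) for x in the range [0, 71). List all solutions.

26, 45

Since 71 ≡ 3 (mod 4), a square root of 37 is 37^((71+1)/4) = 37^18 mod 71.
Repeated squaring: 37^2≡20, 37^4≡45, 37^8≡37, 37^16≡20 (mod 71).
37^18 = 37^(16+2) ≡ 45 (mod 71).
Check: 45² = 2025 ≡ 37 (mod 71). The two roots are 26 and 45.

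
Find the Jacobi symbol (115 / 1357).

0

Reciprocity: 115 ≡ 3 and 1357 ≡ 1 (mod 4), so (115/1357) = +(1357/115).
Reduce top mod 115: now compute (92/115).
Pull out 2^2: since 115 ≡ 3 (mod 8), (2/115) = -1, so (2/115)^2 = +1.
Reciprocity: 23 ≡ 3 and 115 ≡ 3 (mod 4), so (23/115) = −(115/23).
Reduce top mod 23: now compute (0/23).
Top reduces to 0: gcd > 1, so the symbol is 0.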